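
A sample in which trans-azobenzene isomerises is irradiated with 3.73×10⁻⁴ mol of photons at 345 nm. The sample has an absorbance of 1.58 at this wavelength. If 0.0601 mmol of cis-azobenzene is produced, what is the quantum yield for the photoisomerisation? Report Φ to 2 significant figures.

Φ = 0.17

Product: 0.0601 mmol = 6.01×10⁻⁵ mol.
Fraction absorbed: 1 − 10^(−1.58) = 0.9737.
Photons absorbed: 0.9737 × 3.73×10⁻⁴ = 3.632×10⁻⁴ mol.
Φ = 6.01×10⁻⁵ mol / 3.632×10⁻⁴ mol photons = 0.17.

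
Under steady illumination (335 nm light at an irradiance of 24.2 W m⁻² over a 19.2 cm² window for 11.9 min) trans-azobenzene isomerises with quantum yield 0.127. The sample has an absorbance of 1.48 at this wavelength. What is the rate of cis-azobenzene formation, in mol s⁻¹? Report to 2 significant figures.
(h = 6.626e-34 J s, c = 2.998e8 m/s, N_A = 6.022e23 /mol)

Photon energy at 335 nm: hc/λ = (6.626e-34)(2.998e8)/(335e-9) = 5.930e-19 J.
Energy delivered: (24.2 W m⁻²)(19.2e-4 m²)(714 s) = 33.18 J.
Photons incident: 33.18 / 5.930e-19 = 5.595e19, i.e. 5.595e19/6.022e23 = 9.291e-5 mol.
Fraction absorbed: 1 − 10^(−1.48) = 0.9669.
Photons absorbed: 0.9669 × 9.291e-5 = 8.983e-5 mol.
Product formed: 0.127 × 8.983e-5 = 1.141e-5 mol.
Rate: 1.141e-5 / 714 s = 1.6e-8 mol s⁻¹.

1.6e-8 mol s⁻¹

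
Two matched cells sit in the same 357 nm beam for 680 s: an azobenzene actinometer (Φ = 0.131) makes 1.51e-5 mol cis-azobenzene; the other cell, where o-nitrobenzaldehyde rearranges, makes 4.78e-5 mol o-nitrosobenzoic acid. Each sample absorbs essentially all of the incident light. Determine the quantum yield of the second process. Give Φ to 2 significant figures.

Photons absorbed by the actinometer: 1.51e-5 / 0.131 = 1.153e-4 mol.
Φ(unknown) = 4.78e-5 / 1.153e-4 = 0.41.

Φ = 0.41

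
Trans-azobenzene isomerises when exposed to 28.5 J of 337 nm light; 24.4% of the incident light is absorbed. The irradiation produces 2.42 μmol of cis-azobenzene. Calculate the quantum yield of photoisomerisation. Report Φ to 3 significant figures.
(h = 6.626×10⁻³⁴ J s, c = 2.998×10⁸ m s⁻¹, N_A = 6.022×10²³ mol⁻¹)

Product: 2.42 μmol = 2.42×10⁻⁶ mol.
Photon energy at 337 nm: hc/λ = (6.626×10⁻³⁴)(2.998×10⁸)/(337×10⁻⁹) = 5.895×10⁻¹⁹ J.
Photons incident: 28.5 / 5.895×10⁻¹⁹ = 4.835×10¹⁹, i.e. 4.835×10¹⁹/6.022×10²³ = 8.029×10⁻⁵ mol.
Photons absorbed: 0.244 × 8.029×10⁻⁵ = 1.959×10⁻⁵ mol.
Φ = 2.42×10⁻⁶ mol / 1.959×10⁻⁵ mol photons = 0.124.

Φ = 0.124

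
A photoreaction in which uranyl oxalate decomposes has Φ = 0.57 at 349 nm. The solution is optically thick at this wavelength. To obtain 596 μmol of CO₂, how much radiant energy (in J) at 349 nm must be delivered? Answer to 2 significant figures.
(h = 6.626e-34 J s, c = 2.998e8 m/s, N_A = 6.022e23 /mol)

360 J

Product: 596 μmol = 5.96e-4 mol.
Photons that must be absorbed: 5.96e-4 / 0.57 = 0.001046 mol.
Photon energy: hc/λ = 5.692e-19 J; per mole, 3.428e5 J mol⁻¹.
Energy required: 0.001046 × 3.428e5 = 360 J.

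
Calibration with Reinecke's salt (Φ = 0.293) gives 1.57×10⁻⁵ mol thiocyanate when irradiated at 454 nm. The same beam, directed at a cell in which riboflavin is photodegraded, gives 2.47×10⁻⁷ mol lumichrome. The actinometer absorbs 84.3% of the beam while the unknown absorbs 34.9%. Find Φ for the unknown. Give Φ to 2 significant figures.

Photons absorbed by the actinometer: 1.57×10⁻⁵ / 0.293 = 5.358×10⁻⁵ mol.
Incident flux: 5.358×10⁻⁵ / 0.843 = 6.356×10⁻⁵ einstein.
Absorbed by unknown: 0.349 × 6.356×10⁻⁵ = 2.218×10⁻⁵ mol.
Φ(unknown) = 2.47×10⁻⁷ / 2.218×10⁻⁵ = 0.011.

Φ = 0.011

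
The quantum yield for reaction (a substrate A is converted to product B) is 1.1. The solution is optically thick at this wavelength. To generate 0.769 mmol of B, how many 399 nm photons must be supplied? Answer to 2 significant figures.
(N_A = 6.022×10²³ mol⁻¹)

Product: 0.769 mmol = 7.69×10⁻⁴ mol.
Photons that must be absorbed: 7.69×10⁻⁴ / 1.1 = 6.991×10⁻⁴ mol.
Photon count: 6.991×10⁻⁴ × 6.022×10²³ = 4.2×10²⁰.

4.2×10²⁰ photons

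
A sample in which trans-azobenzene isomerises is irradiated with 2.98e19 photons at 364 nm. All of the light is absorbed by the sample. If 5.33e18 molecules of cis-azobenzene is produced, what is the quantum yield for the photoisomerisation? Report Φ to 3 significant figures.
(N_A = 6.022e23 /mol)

Product: 5.33e18 / 6.022e23 = 8.851e-6 mol.
Moles of photons: 2.98e19 / 6.022e23 = 4.949e-5 mol.
Φ = 8.851e-6 mol / 4.949e-5 mol photons = 0.179.

Φ = 0.179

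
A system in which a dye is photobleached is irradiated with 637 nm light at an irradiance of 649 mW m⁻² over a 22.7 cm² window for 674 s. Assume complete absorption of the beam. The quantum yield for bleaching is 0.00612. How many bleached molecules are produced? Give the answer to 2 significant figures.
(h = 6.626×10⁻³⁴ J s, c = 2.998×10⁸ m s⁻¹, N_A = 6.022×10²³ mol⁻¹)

Photon energy at 637 nm: hc/λ = (6.626×10⁻³⁴)(2.998×10⁸)/(637×10⁻⁹) = 3.118×10⁻¹⁹ J.
Energy delivered: (649 mW m⁻²)(22.7×10⁻⁴ m²)(674 s) = 0.9930 J.
Photons incident: 0.9930 / 3.118×10⁻¹⁹ = 3.185×10¹⁸, i.e. 3.185×10¹⁸/6.022×10²³ = 5.289×10⁻⁶ mol.
Product: Φ × n_abs = 0.00612 × 5.289×10⁻⁶ = 3.237×10⁻⁸ mol.
As a count: 3.237×10⁻⁸ × 6.022×10²³ = 1.9×10¹⁶.

1.9×10¹⁶ bleached molecules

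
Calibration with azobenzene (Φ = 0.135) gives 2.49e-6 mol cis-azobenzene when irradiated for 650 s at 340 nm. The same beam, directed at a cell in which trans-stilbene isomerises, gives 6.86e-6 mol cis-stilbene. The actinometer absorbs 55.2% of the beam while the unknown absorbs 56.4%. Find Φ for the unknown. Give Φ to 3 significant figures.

Photons absorbed by the actinometer: 2.49e-6 / 0.135 = 1.844e-5 mol.
Incident flux: 1.844e-5 / 0.552 = 3.341e-5 einstein.
Absorbed by unknown: 0.564 × 3.341e-5 = 1.884e-5 mol.
Φ(unknown) = 6.86e-6 / 1.884e-5 = 0.364.

Φ = 0.364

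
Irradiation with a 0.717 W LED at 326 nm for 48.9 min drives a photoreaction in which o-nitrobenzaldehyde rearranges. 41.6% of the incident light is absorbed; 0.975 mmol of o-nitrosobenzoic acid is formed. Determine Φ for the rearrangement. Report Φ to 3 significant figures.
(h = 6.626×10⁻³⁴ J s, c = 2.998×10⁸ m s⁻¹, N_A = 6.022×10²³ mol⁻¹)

Φ = 0.409

Product: 0.975 mmol = 9.75×10⁻⁴ mol.
Photon energy at 326 nm: hc/λ = (6.626×10⁻³⁴)(2.998×10⁸)/(326×10⁻⁹) = 6.093×10⁻¹⁹ J.
Energy delivered: (0.717 W)(2934 s) = 2104 J.
Photons incident: 2104 / 6.093×10⁻¹⁹ = 3.453×10²¹, i.e. 3.453×10²¹/6.022×10²³ = 0.005734 mol.
Photons absorbed: 0.416 × 0.005734 = 0.002385 mol.
Φ = 9.75×10⁻⁴ mol / 0.002385 mol photons = 0.409.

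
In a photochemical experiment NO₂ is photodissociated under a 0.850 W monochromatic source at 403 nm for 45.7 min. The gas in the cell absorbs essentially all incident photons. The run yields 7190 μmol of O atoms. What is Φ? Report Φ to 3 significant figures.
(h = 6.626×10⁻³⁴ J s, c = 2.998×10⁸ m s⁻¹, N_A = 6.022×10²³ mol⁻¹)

Product: 7190 μmol = 0.00719 mol.
Photon energy at 403 nm: hc/λ = (6.626×10⁻³⁴)(2.998×10⁸)/(403×10⁻⁹) = 4.929×10⁻¹⁹ J.
Energy delivered: (0.850 W)(2742 s) = 2331 J.
Photons incident: 2331 / 4.929×10⁻¹⁹ = 4.729×10²¹, i.e. 4.729×10²¹/6.022×10²³ = 0.007853 mol.
Φ = 0.00719 mol / 0.007853 mol photons = 0.916.

Φ = 0.916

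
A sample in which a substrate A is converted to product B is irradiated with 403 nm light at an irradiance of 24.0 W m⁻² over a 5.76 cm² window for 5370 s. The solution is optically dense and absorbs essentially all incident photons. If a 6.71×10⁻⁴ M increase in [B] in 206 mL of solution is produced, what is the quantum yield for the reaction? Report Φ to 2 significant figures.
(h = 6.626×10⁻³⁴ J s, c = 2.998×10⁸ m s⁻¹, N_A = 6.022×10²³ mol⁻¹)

Φ = 0.55

Product: (6.71×10⁻⁴ M)(0.206 L) = 1.382×10⁻⁴ mol.
Photon energy at 403 nm: hc/λ = (6.626×10⁻³⁴)(2.998×10⁸)/(403×10⁻⁹) = 4.929×10⁻¹⁹ J.
Energy delivered: (24.0 W m⁻²)(5.76×10⁻⁴ m²)(5370 s) = 74.23 J.
Photons incident: 74.23 / 4.929×10⁻¹⁹ = 1.506×10²⁰, i.e. 1.506×10²⁰/6.022×10²³ = 2.501×10⁻⁴ mol.
Φ = 1.382×10⁻⁴ mol / 2.501×10⁻⁴ mol photons = 0.55.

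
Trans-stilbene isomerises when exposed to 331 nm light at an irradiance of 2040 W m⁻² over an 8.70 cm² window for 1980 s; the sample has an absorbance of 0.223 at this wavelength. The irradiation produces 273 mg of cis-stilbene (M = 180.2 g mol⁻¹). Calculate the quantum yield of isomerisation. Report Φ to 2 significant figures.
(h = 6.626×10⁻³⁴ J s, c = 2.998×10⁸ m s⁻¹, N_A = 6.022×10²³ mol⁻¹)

Φ = 0.39

Product: 273 mg / 180.2 g mol⁻¹ = 0.001515 mol.
Photon energy at 331 nm: hc/λ = (6.626×10⁻³⁴)(2.998×10⁸)/(331×10⁻⁹) = 6.001×10⁻¹⁹ J.
Energy delivered: (2040 W m⁻²)(8.70×10⁻⁴ m²)(1980 s) = 3514 J.
Photons incident: 3514 / 6.001×10⁻¹⁹ = 5.856×10²¹, i.e. 5.856×10²¹/6.022×10²³ = 0.009724 mol.
Fraction absorbed: 1 − 10^(−0.223) = 0.4016.
Photons absorbed: 0.4016 × 0.009724 = 0.003905 mol.
Φ = 0.001515 mol / 0.003905 mol photons = 0.39.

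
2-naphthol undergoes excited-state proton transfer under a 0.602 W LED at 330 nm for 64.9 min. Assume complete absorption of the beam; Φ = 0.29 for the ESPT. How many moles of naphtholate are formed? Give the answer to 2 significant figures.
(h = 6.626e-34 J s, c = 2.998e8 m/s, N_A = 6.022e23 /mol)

0.0019 mol

Photon energy at 330 nm: hc/λ = (6.626e-34)(2.998e8)/(330e-9) = 6.020e-19 J.
Energy delivered: (0.602 W)(3894 s) = 2344 J.
Photons incident: 2344 / 6.020e-19 = 3.894e21, i.e. 3.894e21/6.022e23 = 0.006466 mol.
Product: Φ × n_abs = 0.29 × 0.006466 = 0.001875 mol.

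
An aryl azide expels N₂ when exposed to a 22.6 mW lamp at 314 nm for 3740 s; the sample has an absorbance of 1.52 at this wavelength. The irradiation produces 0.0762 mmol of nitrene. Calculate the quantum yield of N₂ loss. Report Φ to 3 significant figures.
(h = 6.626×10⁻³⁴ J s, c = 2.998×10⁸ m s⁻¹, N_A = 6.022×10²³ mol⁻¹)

Φ = 0.354

Product: 0.0762 mmol = 7.62×10⁻⁵ mol.
Photon energy at 314 nm: hc/λ = (6.626×10⁻³⁴)(2.998×10⁸)/(314×10⁻⁹) = 6.326×10⁻¹⁹ J.
Energy delivered: (22.6 mW)(3740 s) = 84.52 J.
Photons incident: 84.52 / 6.326×10⁻¹⁹ = 1.336×10²⁰, i.e. 1.336×10²⁰/6.022×10²³ = 2.219×10⁻⁴ mol.
Fraction absorbed: 1 − 10^(−1.52) = 0.9698.
Photons absorbed: 0.9698 × 2.219×10⁻⁴ = 2.152×10⁻⁴ mol.
Φ = 7.62×10⁻⁵ mol / 2.152×10⁻⁴ mol photons = 0.354.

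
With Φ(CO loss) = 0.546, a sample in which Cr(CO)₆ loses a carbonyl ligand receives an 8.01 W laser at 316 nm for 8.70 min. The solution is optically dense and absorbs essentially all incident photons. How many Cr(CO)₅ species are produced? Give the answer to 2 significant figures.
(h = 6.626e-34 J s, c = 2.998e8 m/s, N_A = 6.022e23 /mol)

3.6e21 species

Photon energy at 316 nm: hc/λ = (6.626e-34)(2.998e8)/(316e-9) = 6.286e-19 J.
Energy delivered: (8.01 W)(522 s) = 4181 J.
Photons incident: 4181 / 6.286e-19 = 6.651e21, i.e. 6.651e21/6.022e23 = 0.01104 mol.
Product: Φ × n_abs = 0.546 × 0.01104 = 0.006028 mol.
As a count: 0.006028 × 6.022e23 = 3.6e21.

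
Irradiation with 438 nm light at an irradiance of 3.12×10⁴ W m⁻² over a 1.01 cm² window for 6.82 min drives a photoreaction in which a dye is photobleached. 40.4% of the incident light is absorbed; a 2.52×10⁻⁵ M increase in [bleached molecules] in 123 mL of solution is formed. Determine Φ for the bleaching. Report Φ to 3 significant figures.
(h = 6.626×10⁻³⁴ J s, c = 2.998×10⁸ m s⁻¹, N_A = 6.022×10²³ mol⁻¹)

Φ = 0.00163

Product: (2.52×10⁻⁵ M)(0.123 L) = 3.100×10⁻⁶ mol.
Photon energy at 438 nm: hc/λ = (6.626×10⁻³⁴)(2.998×10⁸)/(438×10⁻⁹) = 4.535×10⁻¹⁹ J.
Energy delivered: (3.12×10⁴ W m⁻²)(1.01×10⁻⁴ m²)(409.2 s) = 1289 J.
Photons incident: 1289 / 4.535×10⁻¹⁹ = 2.842×10²¹, i.e. 2.842×10²¹/6.022×10²³ = 0.004719 mol.
Photons absorbed: 0.404 × 0.004719 = 0.001906 mol.
Φ = 3.100×10⁻⁶ mol / 0.001906 mol photons = 0.00163.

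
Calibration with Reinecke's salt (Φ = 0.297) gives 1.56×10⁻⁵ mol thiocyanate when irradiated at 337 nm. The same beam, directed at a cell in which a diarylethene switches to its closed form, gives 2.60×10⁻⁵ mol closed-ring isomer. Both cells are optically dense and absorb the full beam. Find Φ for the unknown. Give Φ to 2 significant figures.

Photons absorbed by the actinometer: 1.56×10⁻⁵ / 0.297 = 5.253×10⁻⁵ mol.
Φ(unknown) = 2.60×10⁻⁵ / 5.253×10⁻⁵ = 0.49.

Φ = 0.49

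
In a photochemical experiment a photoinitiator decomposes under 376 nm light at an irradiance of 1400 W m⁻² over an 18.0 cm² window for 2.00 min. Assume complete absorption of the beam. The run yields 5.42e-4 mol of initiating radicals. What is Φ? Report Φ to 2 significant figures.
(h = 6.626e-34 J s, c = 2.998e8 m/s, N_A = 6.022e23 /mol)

Photon energy at 376 nm: hc/λ = (6.626e-34)(2.998e8)/(376e-9) = 5.283e-19 J.
Energy delivered: (1400 W m⁻²)(18.0e-4 m²)(120 s) = 302.4 J.
Photons incident: 302.4 / 5.283e-19 = 5.724e20, i.e. 5.724e20/6.022e23 = 9.505e-4 mol.
Φ = 5.42e-4 mol / 9.505e-4 mol photons = 0.57.

Φ = 0.57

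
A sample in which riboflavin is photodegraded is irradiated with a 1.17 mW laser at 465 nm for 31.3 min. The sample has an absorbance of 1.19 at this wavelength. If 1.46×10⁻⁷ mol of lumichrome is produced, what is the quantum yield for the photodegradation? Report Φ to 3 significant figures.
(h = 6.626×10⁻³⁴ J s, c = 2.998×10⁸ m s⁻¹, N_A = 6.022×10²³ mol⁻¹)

Φ = 0.0183

Photon energy at 465 nm: hc/λ = (6.626×10⁻³⁴)(2.998×10⁸)/(465×10⁻⁹) = 4.272×10⁻¹⁹ J.
Energy delivered: (1.17 mW)(1878 s) = 2.197 J.
Photons incident: 2.197 / 4.272×10⁻¹⁹ = 5.143×10¹⁸, i.e. 5.143×10¹⁸/6.022×10²³ = 8.540×10⁻⁶ mol.
Fraction absorbed: 1 − 10^(−1.19) = 0.9354.
Photons absorbed: 0.9354 × 8.540×10⁻⁶ = 7.988×10⁻⁶ mol.
Φ = 1.46×10⁻⁷ mol / 7.988×10⁻⁶ mol photons = 0.0183.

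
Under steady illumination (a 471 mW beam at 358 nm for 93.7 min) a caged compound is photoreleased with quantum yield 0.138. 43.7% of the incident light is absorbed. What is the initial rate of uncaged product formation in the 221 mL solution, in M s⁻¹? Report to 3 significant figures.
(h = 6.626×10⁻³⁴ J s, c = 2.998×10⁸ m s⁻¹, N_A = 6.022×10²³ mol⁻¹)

Photon energy at 358 nm: hc/λ = (6.626×10⁻³⁴)(2.998×10⁸)/(358×10⁻⁹) = 5.549×10⁻¹⁹ J.
Energy delivered: (471 mW)(5622 s) = 2648 J.
Photons incident: 2648 / 5.549×10⁻¹⁹ = 4.772×10²¹, i.e. 4.772×10²¹/6.022×10²³ = 0.007924 mol.
Photons absorbed: 0.437 × 0.007924 = 0.003463 mol.
Product formed: 0.138 × 0.003463 = 4.779×10⁻⁴ mol.
Rate: 4.779×10⁻⁴ mol / (5622 s × 0.221 L) = 3.85×10⁻⁷ M s⁻¹.

3.85×10⁻⁷ M s⁻¹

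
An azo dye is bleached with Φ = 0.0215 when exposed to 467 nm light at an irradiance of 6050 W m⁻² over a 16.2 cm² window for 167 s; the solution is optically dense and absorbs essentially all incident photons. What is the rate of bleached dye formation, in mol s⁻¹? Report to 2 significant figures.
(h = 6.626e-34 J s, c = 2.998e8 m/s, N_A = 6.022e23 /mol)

Photon energy at 467 nm: hc/λ = (6.626e-34)(2.998e8)/(467e-9) = 4.254e-19 J.
Energy delivered: (6050 W m⁻²)(16.2e-4 m²)(167 s) = 1637 J.
Photons incident: 1637 / 4.254e-19 = 3.848e21, i.e. 3.848e21/6.022e23 = 0.006390 mol.
Product formed: 0.0215 × 0.006390 = 1.374e-4 mol.
Rate: 1.374e-4 / 167 s = 8.2e-7 mol s⁻¹.

8.2e-7 mol s⁻¹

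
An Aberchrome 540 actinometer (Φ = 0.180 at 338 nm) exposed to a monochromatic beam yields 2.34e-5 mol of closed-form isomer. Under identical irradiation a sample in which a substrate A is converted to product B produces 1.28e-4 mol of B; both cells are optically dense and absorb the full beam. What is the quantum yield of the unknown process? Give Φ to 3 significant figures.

Photons absorbed by the actinometer: 2.34e-5 / 0.180 = 1.300e-4 mol.
Φ(unknown) = 1.28e-4 / 1.300e-4 = 0.985.

Φ = 0.985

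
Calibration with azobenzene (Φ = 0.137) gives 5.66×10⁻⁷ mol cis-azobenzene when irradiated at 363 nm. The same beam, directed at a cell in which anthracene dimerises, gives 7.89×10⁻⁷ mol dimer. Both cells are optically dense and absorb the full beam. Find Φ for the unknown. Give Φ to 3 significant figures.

Φ = 0.191

Photons absorbed by the actinometer: 5.66×10⁻⁷ / 0.137 = 4.131×10⁻⁶ mol.
Φ(unknown) = 7.89×10⁻⁷ / 4.131×10⁻⁶ = 0.191.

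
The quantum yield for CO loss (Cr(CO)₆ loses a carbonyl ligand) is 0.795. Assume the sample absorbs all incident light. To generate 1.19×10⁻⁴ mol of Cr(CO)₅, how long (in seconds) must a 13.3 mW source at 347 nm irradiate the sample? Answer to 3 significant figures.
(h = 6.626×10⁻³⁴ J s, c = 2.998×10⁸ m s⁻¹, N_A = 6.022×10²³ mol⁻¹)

t ≈ 3880 s

Photons that must be absorbed: 1.19×10⁻⁴ / 0.795 = 1.497×10⁻⁴ mol.
Photon energy: hc/λ = 5.725×10⁻¹⁹ J; per mole, 3.448×10⁵ J mol⁻¹.
Energy required: 1.497×10⁻⁴ × 3.448×10⁵ = 51.62 J.
Time: 51.62 J / 0.0133 W = 3880 s.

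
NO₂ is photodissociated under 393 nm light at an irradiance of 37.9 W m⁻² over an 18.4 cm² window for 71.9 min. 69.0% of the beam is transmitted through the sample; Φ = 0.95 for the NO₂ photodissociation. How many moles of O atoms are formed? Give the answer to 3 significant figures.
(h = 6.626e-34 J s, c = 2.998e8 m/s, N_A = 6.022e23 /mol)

2.91e-4 mol

Photon energy at 393 nm: hc/λ = (6.626e-34)(2.998e8)/(393e-9) = 5.055e-19 J.
Energy delivered: (37.9 W m⁻²)(18.4e-4 m²)(4314 s) = 300.8 J.
Photons incident: 300.8 / 5.055e-19 = 5.951e20, i.e. 5.951e20/6.022e23 = 9.882e-4 mol.
Fraction absorbed: 1 − 69.0/100 = 0.3100.
Photons absorbed: 0.3100 × 9.882e-4 = 3.063e-4 mol.
Product: Φ × n_abs = 0.95 × 3.063e-4 = 2.910e-4 mol.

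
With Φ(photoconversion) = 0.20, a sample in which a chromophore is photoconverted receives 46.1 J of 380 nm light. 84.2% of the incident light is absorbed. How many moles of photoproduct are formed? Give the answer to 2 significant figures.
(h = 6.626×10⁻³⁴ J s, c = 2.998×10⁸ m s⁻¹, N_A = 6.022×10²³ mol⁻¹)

Photon energy at 380 nm: hc/λ = (6.626×10⁻³⁴)(2.998×10⁸)/(380×10⁻⁹) = 5.228×10⁻¹⁹ J.
Photons incident: 46.1 / 5.228×10⁻¹⁹ = 8.818×10¹⁹, i.e. 8.818×10¹⁹/6.022×10²³ = 1.464×10⁻⁴ mol.
Photons absorbed: 0.842 × 1.464×10⁻⁴ = 1.233×10⁻⁴ mol.
Product: Φ × n_abs = 0.20 × 1.233×10⁻⁴ = 2.466×10⁻⁵ mol.

2.5×10⁻⁵ mol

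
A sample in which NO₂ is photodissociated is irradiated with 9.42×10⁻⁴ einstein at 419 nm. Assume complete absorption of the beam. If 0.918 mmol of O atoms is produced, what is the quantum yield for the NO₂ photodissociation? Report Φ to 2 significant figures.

Φ = 0.97

Product: 0.918 mmol = 9.18×10⁻⁴ mol.
Φ = 9.18×10⁻⁴ mol / 9.42×10⁻⁴ mol photons = 0.97.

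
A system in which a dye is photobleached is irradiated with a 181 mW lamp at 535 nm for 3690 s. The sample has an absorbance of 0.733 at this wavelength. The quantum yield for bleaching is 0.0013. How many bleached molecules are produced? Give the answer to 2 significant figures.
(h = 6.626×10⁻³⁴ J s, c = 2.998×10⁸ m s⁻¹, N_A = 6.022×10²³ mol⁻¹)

Photon energy at 535 nm: hc/λ = (6.626×10⁻³⁴)(2.998×10⁸)/(535×10⁻⁹) = 3.713×10⁻¹⁹ J.
Energy delivered: (181 mW)(3690 s) = 667.9 J.
Photons incident: 667.9 / 3.713×10⁻¹⁹ = 1.799×10²¹, i.e. 1.799×10²¹/6.022×10²³ = 0.002987 mol.
Fraction absorbed: 1 − 10^(−0.733) = 0.8151.
Photons absorbed: 0.8151 × 0.002987 = 0.002435 mol.
Product: Φ × n_abs = 0.0013 × 0.002435 = 3.166×10⁻⁶ mol.
As a count: 3.166×10⁻⁶ × 6.022×10²³ = 1.9×10¹⁸.

1.9×10¹⁸ bleached molecules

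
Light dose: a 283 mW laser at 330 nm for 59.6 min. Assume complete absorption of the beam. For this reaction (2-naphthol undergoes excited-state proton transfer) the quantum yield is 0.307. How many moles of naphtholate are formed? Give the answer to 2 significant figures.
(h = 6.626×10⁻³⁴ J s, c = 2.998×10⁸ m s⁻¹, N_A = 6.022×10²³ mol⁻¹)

8.6×10⁻⁴ mol

Photon energy at 330 nm: hc/λ = (6.626×10⁻³⁴)(2.998×10⁸)/(330×10⁻⁹) = 6.020×10⁻¹⁹ J.
Energy delivered: (283 mW)(3576 s) = 1012 J.
Photons incident: 1012 / 6.020×10⁻¹⁹ = 1.681×10²¹, i.e. 1.681×10²¹/6.022×10²³ = 0.002791 mol.
Product: Φ × n_abs = 0.307 × 0.002791 = 8.568×10⁻⁴ mol.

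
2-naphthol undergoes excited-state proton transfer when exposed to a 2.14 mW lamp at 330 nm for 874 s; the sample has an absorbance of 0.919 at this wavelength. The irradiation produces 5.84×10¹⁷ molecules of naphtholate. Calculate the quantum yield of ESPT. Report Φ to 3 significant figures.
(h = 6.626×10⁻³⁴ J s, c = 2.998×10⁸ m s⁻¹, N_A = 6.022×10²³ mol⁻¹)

Product: 5.84×10¹⁷ / 6.022×10²³ = 9.698×10⁻⁷ mol.
Photon energy at 330 nm: hc/λ = (6.626×10⁻³⁴)(2.998×10⁸)/(330×10⁻⁹) = 6.020×10⁻¹⁹ J.
Energy delivered: (2.14 mW)(874 s) = 1.870 J.
Photons incident: 1.870 / 6.020×10⁻¹⁹ = 3.106×10¹⁸, i.e. 3.106×10¹⁸/6.022×10²³ = 5.158×10⁻⁶ mol.
Fraction absorbed: 1 − 10^(−0.919) = 0.8795.
Photons absorbed: 0.8795 × 5.158×10⁻⁶ = 4.536×10⁻⁶ mol.
Φ = 9.698×10⁻⁷ mol / 4.536×10⁻⁶ mol photons = 0.214.

Φ = 0.214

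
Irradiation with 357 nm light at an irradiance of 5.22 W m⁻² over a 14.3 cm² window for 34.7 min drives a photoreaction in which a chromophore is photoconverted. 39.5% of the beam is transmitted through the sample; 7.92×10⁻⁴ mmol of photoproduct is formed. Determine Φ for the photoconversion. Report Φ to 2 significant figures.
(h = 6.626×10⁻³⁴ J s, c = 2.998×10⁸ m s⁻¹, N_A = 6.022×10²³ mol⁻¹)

Product: 7.92×10⁻⁴ mmol = 7.92×10⁻⁷ mol.
Photon energy at 357 nm: hc/λ = (6.626×10⁻³⁴)(2.998×10⁸)/(357×10⁻⁹) = 5.564×10⁻¹⁹ J.
Energy delivered: (5.22 W m⁻²)(14.3×10⁻⁴ m²)(2082 s) = 15.54 J.
Photons incident: 15.54 / 5.564×10⁻¹⁹ = 2.793×10¹⁹, i.e. 2.793×10¹⁹/6.022×10²³ = 4.638×10⁻⁵ mol.
Fraction absorbed: 1 − 39.5/100 = 0.6050.
Photons absorbed: 0.6050 × 4.638×10⁻⁵ = 2.806×10⁻⁵ mol.
Φ = 7.92×10⁻⁷ mol / 2.806×10⁻⁵ mol photons = 0.028.

Φ = 0.028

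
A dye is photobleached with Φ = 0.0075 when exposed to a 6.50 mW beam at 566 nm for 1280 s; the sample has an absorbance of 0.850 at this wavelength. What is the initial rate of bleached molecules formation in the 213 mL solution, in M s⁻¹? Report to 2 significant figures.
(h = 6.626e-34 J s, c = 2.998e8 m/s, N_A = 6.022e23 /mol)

Photon energy at 566 nm: hc/λ = (6.626e-34)(2.998e8)/(566e-9) = 3.510e-19 J.
Energy delivered: (6.50 mW)(1280 s) = 8.320 J.
Photons incident: 8.320 / 3.510e-19 = 2.370e19, i.e. 2.370e19/6.022e23 = 3.936e-5 mol.
Fraction absorbed: 1 − 10^(−0.850) = 0.8587.
Photons absorbed: 0.8587 × 3.936e-5 = 3.380e-5 mol.
Product formed: 0.0075 × 3.380e-5 = 2.535e-7 mol.
Rate: 2.535e-7 mol / (1280 s × 0.213 L) = 9.3e-10 M s⁻¹.

9.3e-10 M s⁻¹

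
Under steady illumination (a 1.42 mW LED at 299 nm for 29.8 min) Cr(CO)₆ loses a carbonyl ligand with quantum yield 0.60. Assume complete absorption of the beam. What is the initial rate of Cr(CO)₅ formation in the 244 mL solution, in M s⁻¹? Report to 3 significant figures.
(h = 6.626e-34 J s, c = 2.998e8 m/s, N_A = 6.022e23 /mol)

Photon energy at 299 nm: hc/λ = (6.626e-34)(2.998e8)/(299e-9) = 6.644e-19 J.
Energy delivered: (1.42 mW)(1788 s) = 2.539 J.
Photons incident: 2.539 / 6.644e-19 = 3.821e18, i.e. 3.821e18/6.022e23 = 6.345e-6 mol.
Product formed: 0.60 × 6.345e-6 = 3.807e-6 mol.
Rate: 3.807e-6 mol / (1788 s × 0.244 L) = 8.73e-9 M s⁻¹.

8.73e-9 M s⁻¹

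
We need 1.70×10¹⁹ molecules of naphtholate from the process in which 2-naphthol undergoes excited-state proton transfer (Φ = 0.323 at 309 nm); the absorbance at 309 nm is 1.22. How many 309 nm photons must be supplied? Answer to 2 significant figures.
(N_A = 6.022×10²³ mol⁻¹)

5.6×10¹⁹ photons

Product: 1.70×10¹⁹ / 6.022×10²³ = 2.823×10⁻⁵ mol.
Photons that must be absorbed: 2.823×10⁻⁵ / 0.323 = 8.740×10⁻⁵ mol.
Fraction absorbed: 1 − 10^(−1.22) = 0.9397.
Incident photons needed: 8.740×10⁻⁵ / 0.9397 = 9.301×10⁻⁵ mol.
Photon count: 9.301×10⁻⁵ × 6.022×10²³ = 5.6×10¹⁹.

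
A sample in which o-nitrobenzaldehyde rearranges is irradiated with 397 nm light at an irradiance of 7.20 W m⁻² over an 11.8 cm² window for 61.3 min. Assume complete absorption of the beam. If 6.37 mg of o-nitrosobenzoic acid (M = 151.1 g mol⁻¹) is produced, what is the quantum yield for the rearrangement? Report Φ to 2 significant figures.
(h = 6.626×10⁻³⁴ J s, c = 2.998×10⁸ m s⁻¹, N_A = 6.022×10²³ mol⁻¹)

Φ = 0.41

Product: 6.37 mg / 151.1 g mol⁻¹ = 4.216×10⁻⁵ mol.
Photon energy at 397 nm: hc/λ = (6.626×10⁻³⁴)(2.998×10⁸)/(397×10⁻⁹) = 5.004×10⁻¹⁹ J.
Energy delivered: (7.20 W m⁻²)(11.8×10⁻⁴ m²)(3678 s) = 31.25 J.
Photons incident: 31.25 / 5.004×10⁻¹⁹ = 6.245×10¹⁹, i.e. 6.245×10¹⁹/6.022×10²³ = 1.037×10⁻⁴ mol.
Φ = 4.216×10⁻⁵ mol / 1.037×10⁻⁴ mol photons = 0.41.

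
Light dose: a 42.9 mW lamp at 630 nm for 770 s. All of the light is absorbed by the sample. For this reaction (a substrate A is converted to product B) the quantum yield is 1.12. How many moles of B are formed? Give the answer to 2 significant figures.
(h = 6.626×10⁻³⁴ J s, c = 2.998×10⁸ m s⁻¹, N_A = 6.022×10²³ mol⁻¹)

Photon energy at 630 nm: hc/λ = (6.626×10⁻³⁴)(2.998×10⁸)/(630×10⁻⁹) = 3.153×10⁻¹⁹ J.
Energy delivered: (42.9 mW)(770 s) = 33.03 J.
Photons incident: 33.03 / 3.153×10⁻¹⁹ = 1.048×10²⁰, i.e. 1.048×10²⁰/6.022×10²³ = 1.740×10⁻⁴ mol.
Product: Φ × n_abs = 1.12 × 1.740×10⁻⁴ = 1.949×10⁻⁴ mol.

1.9×10⁻⁴ mol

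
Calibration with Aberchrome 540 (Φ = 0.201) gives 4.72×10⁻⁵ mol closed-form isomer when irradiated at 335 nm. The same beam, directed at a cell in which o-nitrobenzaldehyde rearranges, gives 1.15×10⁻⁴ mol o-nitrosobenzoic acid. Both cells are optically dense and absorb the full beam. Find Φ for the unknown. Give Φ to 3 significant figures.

Photons absorbed by the actinometer: 4.72×10⁻⁵ / 0.201 = 2.348×10⁻⁴ mol.
Φ(unknown) = 1.15×10⁻⁴ / 2.348×10⁻⁴ = 0.490.

Φ = 0.490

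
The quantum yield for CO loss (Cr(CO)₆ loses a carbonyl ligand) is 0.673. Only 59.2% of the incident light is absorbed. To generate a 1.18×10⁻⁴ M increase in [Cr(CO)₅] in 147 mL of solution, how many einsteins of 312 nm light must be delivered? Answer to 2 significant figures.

4.4×10⁻⁵ einstein

Product: (1.18×10⁻⁴ M)(0.147 L) = 1.735×10⁻⁵ mol.
Photons that must be absorbed: 1.735×10⁻⁵ / 0.673 = 2.578×10⁻⁵ mol.
Incident photons needed: 2.578×10⁻⁵ / 0.592 = 4.355×10⁻⁵ mol.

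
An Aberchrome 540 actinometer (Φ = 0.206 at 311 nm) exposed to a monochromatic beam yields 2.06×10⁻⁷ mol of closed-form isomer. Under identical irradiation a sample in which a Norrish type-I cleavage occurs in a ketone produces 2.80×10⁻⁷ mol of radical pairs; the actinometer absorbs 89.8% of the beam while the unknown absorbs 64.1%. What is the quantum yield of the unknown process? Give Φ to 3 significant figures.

Photons absorbed by the actinometer: 2.06×10⁻⁷ / 0.206 = 1.000×10⁻⁶ mol.
Incident flux: 1.000×10⁻⁶ / 0.898 = 1.114×10⁻⁶ einstein.
Absorbed by unknown: 0.641 × 1.114×10⁻⁶ = 7.141×10⁻⁷ mol.
Φ(unknown) = 2.80×10⁻⁷ / 7.141×10⁻⁷ = 0.392.

Φ = 0.392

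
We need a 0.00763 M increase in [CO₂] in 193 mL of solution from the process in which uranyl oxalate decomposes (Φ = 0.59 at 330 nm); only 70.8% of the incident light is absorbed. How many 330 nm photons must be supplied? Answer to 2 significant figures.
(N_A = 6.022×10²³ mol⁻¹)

Product: (0.00763 M)(0.193 L) = 0.001473 mol.
Photons that must be absorbed: 0.001473 / 0.59 = 0.002497 mol.
Incident photons needed: 0.002497 / 0.708 = 0.003527 mol.
Photon count: 0.003527 × 6.022×10²³ = 2.1×10²¹.

2.1×10²¹ photons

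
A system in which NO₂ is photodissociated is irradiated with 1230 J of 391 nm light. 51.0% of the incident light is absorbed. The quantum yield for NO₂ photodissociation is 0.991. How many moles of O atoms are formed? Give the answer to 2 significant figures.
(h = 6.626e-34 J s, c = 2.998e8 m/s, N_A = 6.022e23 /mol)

0.0020 mol

Photon energy at 391 nm: hc/λ = (6.626e-34)(2.998e8)/(391e-9) = 5.080e-19 J.
Photons incident: 1230 / 5.080e-19 = 2.421e21, i.e. 2.421e21/6.022e23 = 0.004020 mol.
Photons absorbed: 0.510 × 0.004020 = 0.002050 mol.
Product: Φ × n_abs = 0.991 × 0.002050 = 0.002032 mol.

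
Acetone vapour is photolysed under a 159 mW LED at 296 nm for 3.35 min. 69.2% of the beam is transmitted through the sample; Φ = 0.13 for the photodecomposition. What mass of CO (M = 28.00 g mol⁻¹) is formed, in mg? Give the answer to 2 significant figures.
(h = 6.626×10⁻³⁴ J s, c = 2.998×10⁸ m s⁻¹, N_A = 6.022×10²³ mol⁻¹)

Photon energy at 296 nm: hc/λ = (6.626×10⁻³⁴)(2.998×10⁸)/(296×10⁻⁹) = 6.711×10⁻¹⁹ J.
Energy delivered: (159 mW)(201 s) = 31.96 J.
Photons incident: 31.96 / 6.711×10⁻¹⁹ = 4.762×10¹⁹, i.e. 4.762×10¹⁹/6.022×10²³ = 7.908×10⁻⁵ mol.
Fraction absorbed: 1 − 69.2/100 = 0.3080.
Photons absorbed: 0.3080 × 7.908×10⁻⁵ = 2.436×10⁻⁵ mol.
Product: Φ × n_abs = 0.13 × 2.436×10⁻⁵ = 3.167×10⁻⁶ mol.
Mass: 3.167×10⁻⁶ × 28.00 = 8.868×10⁻⁵ g = 0.089 mg.

0.089 mg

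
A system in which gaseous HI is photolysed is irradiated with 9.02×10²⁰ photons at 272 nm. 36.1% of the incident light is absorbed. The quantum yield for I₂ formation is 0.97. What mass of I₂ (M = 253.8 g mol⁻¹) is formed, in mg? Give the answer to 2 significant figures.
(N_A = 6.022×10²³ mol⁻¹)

130 mg

Moles of photons: 9.02×10²⁰ / 6.022×10²³ = 0.001498 mol.
Photons absorbed: 0.361 × 0.001498 = 5.408×10⁻⁴ mol.
Product: Φ × n_abs = 0.97 × 5.408×10⁻⁴ = 5.246×10⁻⁴ mol.
Mass: 5.246×10⁻⁴ × 253.8 = 0.1331 g = 130 mg.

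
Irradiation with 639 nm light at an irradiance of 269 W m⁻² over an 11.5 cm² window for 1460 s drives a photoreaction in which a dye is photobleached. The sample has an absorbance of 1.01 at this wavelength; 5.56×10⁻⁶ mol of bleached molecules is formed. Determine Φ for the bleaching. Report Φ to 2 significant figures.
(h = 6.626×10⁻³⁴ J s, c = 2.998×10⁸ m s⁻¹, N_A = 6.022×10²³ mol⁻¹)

Photon energy at 639 nm: hc/λ = (6.626×10⁻³⁴)(2.998×10⁸)/(639×10⁻⁹) = 3.109×10⁻¹⁹ J.
Energy delivered: (269 W m⁻²)(11.5×10⁻⁴ m²)(1460 s) = 451.7 J.
Photons incident: 451.7 / 3.109×10⁻¹⁹ = 1.453×10²¹, i.e. 1.453×10²¹/6.022×10²³ = 0.002413 mol.
Fraction absorbed: 1 − 10^(−1.01) = 0.9023.
Photons absorbed: 0.9023 × 0.002413 = 0.002177 mol.
Φ = 5.56×10⁻⁶ mol / 0.002177 mol photons = 0.0026.

Φ = 0.0026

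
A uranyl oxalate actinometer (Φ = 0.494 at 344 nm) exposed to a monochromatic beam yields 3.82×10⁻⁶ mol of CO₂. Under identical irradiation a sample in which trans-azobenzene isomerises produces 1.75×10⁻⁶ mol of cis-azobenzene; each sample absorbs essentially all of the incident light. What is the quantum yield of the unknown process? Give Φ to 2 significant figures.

Photons absorbed by the actinometer: 3.82×10⁻⁶ / 0.494 = 7.733×10⁻⁶ mol.
Φ(unknown) = 1.75×10⁻⁶ / 7.733×10⁻⁶ = 0.23.

Φ = 0.23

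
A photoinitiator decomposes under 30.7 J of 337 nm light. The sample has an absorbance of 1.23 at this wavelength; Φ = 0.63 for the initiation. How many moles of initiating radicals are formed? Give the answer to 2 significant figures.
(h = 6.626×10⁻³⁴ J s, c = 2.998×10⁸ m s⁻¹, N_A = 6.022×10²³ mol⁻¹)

Photon energy at 337 nm: hc/λ = (6.626×10⁻³⁴)(2.998×10⁸)/(337×10⁻⁹) = 5.895×10⁻¹⁹ J.
Photons incident: 30.7 / 5.895×10⁻¹⁹ = 5.208×10¹⁹, i.e. 5.208×10¹⁹/6.022×10²³ = 8.648×10⁻⁵ mol.
Fraction absorbed: 1 − 10^(−1.23) = 0.9411.
Photons absorbed: 0.9411 × 8.648×10⁻⁵ = 8.139×10⁻⁵ mol.
Product: Φ × n_abs = 0.63 × 8.139×10⁻⁵ = 5.128×10⁻⁵ mol.

5.1×10⁻⁵ mol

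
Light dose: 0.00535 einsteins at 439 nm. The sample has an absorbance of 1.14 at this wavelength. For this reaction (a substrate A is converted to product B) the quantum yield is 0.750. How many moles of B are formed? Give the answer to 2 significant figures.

Fraction absorbed: 1 − 10^(−1.14) = 0.9276.
Photons absorbed: 0.9276 × 0.00535 = 0.004963 mol.
Product: Φ × n_abs = 0.750 × 0.004963 = 0.003722 mol.

0.0037 mol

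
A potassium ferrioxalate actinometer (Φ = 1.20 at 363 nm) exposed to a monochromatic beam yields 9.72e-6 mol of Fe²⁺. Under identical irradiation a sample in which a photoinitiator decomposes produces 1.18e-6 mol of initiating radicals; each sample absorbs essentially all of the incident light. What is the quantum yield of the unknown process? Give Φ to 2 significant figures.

Photons absorbed by the actinometer: 9.72e-6 / 1.20 = 8.100e-6 mol.
Φ(unknown) = 1.18e-6 / 8.100e-6 = 0.15.

Φ = 0.15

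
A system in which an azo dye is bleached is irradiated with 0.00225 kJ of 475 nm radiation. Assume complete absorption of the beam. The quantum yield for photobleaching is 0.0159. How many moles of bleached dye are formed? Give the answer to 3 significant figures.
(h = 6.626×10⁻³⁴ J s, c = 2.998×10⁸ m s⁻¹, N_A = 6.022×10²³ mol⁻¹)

1.42×10⁻⁷ mol

Photon energy at 475 nm: hc/λ = (6.626×10⁻³⁴)(2.998×10⁸)/(475×10⁻⁹) = 4.182×10⁻¹⁹ J.
Incident energy: 0.00225 kJ = 2.25 J.
Photons incident: 2.25 / 4.182×10⁻¹⁹ = 5.380×10¹⁸, i.e. 5.380×10¹⁸/6.022×10²³ = 8.934×10⁻⁶ mol.
Product: Φ × n_abs = 0.0159 × 8.934×10⁻⁶ = 1.421×10⁻⁷ mol.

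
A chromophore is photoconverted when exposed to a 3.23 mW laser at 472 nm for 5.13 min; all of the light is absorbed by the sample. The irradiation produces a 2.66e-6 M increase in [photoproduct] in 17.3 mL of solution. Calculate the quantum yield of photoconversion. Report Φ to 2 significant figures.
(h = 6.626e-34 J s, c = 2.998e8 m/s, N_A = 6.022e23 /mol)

Φ = 0.012

Product: (2.66e-6 M)(0.0173 L) = 4.602e-8 mol.
Photon energy at 472 nm: hc/λ = (6.626e-34)(2.998e8)/(472e-9) = 4.209e-19 J.
Energy delivered: (3.23 mW)(307.8 s) = 0.9942 J.
Photons incident: 0.9942 / 4.209e-19 = 2.362e18, i.e. 2.362e18/6.022e23 = 3.922e-6 mol.
Φ = 4.602e-8 mol / 3.922e-6 mol photons = 0.012.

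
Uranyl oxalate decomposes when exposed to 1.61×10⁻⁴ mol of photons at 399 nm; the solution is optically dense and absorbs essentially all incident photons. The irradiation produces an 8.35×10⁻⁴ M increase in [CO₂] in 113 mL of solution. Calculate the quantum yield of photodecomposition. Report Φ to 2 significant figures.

Product: (8.35×10⁻⁴ M)(0.113 L) = 9.436×10⁻⁵ mol.
Φ = 9.436×10⁻⁵ mol / 1.61×10⁻⁴ mol photons = 0.59.

Φ = 0.59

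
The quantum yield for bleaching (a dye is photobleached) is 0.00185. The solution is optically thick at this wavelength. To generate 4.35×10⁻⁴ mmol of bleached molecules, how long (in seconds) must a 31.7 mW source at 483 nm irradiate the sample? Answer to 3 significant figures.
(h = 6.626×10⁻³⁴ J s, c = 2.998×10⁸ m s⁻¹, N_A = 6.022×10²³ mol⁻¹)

Product: 4.35×10⁻⁴ mmol = 4.35×10⁻⁷ mol.
Photons that must be absorbed: 4.35×10⁻⁷ / 0.00185 = 2.351×10⁻⁴ mol.
Photon energy: hc/λ = 4.113×10⁻¹⁹ J; per mole, 2.477×10⁵ J mol⁻¹.
Energy required: 2.351×10⁻⁴ × 2.477×10⁵ = 58.23 J.
Time: 58.23 J / 0.0317 W = 1840 s.

t ≈ 1840 s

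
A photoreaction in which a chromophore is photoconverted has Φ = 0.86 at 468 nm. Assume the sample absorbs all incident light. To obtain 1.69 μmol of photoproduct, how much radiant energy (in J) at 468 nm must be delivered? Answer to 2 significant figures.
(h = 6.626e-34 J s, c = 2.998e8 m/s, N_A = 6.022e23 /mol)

0.50 J

Product: 1.69 μmol = 1.69e-6 mol.
Photons that must be absorbed: 1.69e-6 / 0.86 = 1.965e-6 mol.
Photon energy: hc/λ = 4.245e-19 J; per mole, 2.556e5 J mol⁻¹.
Energy required: 1.965e-6 × 2.556e5 = 0.50 J.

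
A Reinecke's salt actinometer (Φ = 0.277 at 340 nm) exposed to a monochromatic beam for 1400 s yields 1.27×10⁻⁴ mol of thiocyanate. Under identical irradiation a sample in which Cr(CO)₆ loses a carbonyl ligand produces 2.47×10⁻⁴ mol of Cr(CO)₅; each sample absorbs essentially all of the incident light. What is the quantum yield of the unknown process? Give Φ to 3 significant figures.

Φ = 0.539

Photons absorbed by the actinometer: 1.27×10⁻⁴ / 0.277 = 4.585×10⁻⁴ mol.
Φ(unknown) = 2.47×10⁻⁴ / 4.585×10⁻⁴ = 0.539.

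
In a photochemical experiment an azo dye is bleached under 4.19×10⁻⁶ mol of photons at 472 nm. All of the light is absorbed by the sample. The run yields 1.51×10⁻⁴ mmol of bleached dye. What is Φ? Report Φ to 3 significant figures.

Product: 1.51×10⁻⁴ mmol = 1.51×10⁻⁷ mol.
Φ = 1.51×10⁻⁷ mol / 4.19×10⁻⁶ mol photons = 0.0360.

Φ = 0.0360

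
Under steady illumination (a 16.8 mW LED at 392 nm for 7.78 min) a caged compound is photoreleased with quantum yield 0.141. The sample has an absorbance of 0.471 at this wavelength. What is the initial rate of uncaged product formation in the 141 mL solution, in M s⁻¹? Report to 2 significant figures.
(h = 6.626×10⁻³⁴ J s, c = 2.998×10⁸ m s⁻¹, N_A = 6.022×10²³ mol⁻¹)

Photon energy at 392 nm: hc/λ = (6.626×10⁻³⁴)(2.998×10⁸)/(392×10⁻⁹) = 5.068×10⁻¹⁹ J.
Energy delivered: (16.8 mW)(466.8 s) = 7.842 J.
Photons incident: 7.842 / 5.068×10⁻¹⁹ = 1.547×10¹⁹, i.e. 1.547×10¹⁹/6.022×10²³ = 2.569×10⁻⁵ mol.
Fraction absorbed: 1 − 10^(−0.471) = 0.6619.
Photons absorbed: 0.6619 × 2.569×10⁻⁵ = 1.700×10⁻⁵ mol.
Product formed: 0.141 × 1.700×10⁻⁵ = 2.397×10⁻⁶ mol.
Rate: 2.397×10⁻⁶ mol / (466.8 s × 0.141 L) = 3.6×10⁻⁸ M s⁻¹.

3.6×10⁻⁸ M s⁻¹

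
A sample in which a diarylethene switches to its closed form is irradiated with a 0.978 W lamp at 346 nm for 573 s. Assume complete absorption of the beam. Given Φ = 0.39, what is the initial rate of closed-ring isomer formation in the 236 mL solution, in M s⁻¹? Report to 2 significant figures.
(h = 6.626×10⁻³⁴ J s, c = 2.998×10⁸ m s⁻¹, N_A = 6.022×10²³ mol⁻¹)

Photon energy at 346 nm: hc/λ = (6.626×10⁻³⁴)(2.998×10⁸)/(346×10⁻⁹) = 5.741×10⁻¹⁹ J.
Energy delivered: (0.978 W)(573 s) = 560.4 J.
Photons incident: 560.4 / 5.741×10⁻¹⁹ = 9.761×10²⁰, i.e. 9.761×10²⁰/6.022×10²³ = 0.001621 mol.
Product formed: 0.39 × 0.001621 = 6.322×10⁻⁴ mol.
Rate: 6.322×10⁻⁴ mol / (573 s × 0.236 L) = 4.7×10⁻⁶ M s⁻¹.

4.7×10⁻⁶ M s⁻¹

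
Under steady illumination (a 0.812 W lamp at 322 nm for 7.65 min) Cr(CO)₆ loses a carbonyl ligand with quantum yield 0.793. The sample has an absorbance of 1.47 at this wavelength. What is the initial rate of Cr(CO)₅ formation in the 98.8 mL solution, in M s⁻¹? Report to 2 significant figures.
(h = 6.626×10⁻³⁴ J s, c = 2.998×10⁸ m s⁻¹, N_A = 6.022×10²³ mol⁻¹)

1.7×10⁻⁵ M s⁻¹

Photon energy at 322 nm: hc/λ = (6.626×10⁻³⁴)(2.998×10⁸)/(322×10⁻⁹) = 6.169×10⁻¹⁹ J.
Energy delivered: (0.812 W)(459 s) = 372.7 J.
Photons incident: 372.7 / 6.169×10⁻¹⁹ = 6.041×10²⁰, i.e. 6.041×10²⁰/6.022×10²³ = 0.001003 mol.
Fraction absorbed: 1 − 10^(−1.47) = 0.9661.
Photons absorbed: 0.9661 × 0.001003 = 9.690×10⁻⁴ mol.
Product formed: 0.793 × 9.690×10⁻⁴ = 7.684×10⁻⁴ mol.
Rate: 7.684×10⁻⁴ mol / (459 s × 0.0988 L) = 1.7×10⁻⁵ M s⁻¹.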